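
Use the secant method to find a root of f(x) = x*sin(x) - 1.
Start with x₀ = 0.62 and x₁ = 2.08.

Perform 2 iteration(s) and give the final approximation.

f(x) = x*sin(x) - 1
x₀ = 0.62, x₁ = 2.08

Secant formula: x_{n+1} = x_n - f(x_n)(x_n - x_{n-1})/(f(x_n) - f(x_{n-1}))

Iteration 1:
  f(0.620000) = -0.639758
  f(2.080000) = 0.816117
  x_2 = 2.080000 - 0.816117×(2.080000 - 0.620000)/(0.816117 - (-0.639758))
       = 1.261571
Iteration 2:
  f(2.080000) = 0.816117
  f(1.261571) = 0.201734
  x_3 = 1.261571 - 0.201734×(1.261571 - 2.080000)/(0.201734 - 0.816117)
       = 0.992838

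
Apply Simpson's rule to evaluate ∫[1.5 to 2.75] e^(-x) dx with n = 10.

f(x) = e^(-x)
a = 1.5, b = 2.75, n = 10
h = (b - a)/n = 0.125000

Simpson's rule: (h/3)[f(x₀) + 4f(x₁) + 2f(x₂) + ... + f(xₙ)]

x_0 = 1.5000, f(x_0) = 0.223130, coefficient = 1
x_1 = 1.6250, f(x_1) = 0.196912, coefficient = 4
x_2 = 1.7500, f(x_2) = 0.173774, coefficient = 2
x_3 = 1.8750, f(x_3) = 0.153355, coefficient = 4
x_4 = 2.0000, f(x_4) = 0.135335, coefficient = 2
x_5 = 2.1250, f(x_5) = 0.119433, coefficient = 4
x_6 = 2.2500, f(x_6) = 0.105399, coefficient = 2
x_7 = 2.3750, f(x_7) = 0.093014, coefficient = 4
x_8 = 2.5000, f(x_8) = 0.082085, coefficient = 2
x_9 = 2.6250, f(x_9) = 0.072440, coefficient = 4
x_10 = 2.7500, f(x_10) = 0.063928, coefficient = 1

I ≈ (0.125000/3) × 3.820860 = 0.159203
Exact value: 0.159202
Error: 0.000000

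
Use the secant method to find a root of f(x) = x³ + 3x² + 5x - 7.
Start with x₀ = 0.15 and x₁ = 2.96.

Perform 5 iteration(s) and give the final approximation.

f(x) = x³ + 3x² + 5x - 7
x₀ = 0.15, x₁ = 2.96

Secant formula: x_{n+1} = x_n - f(x_n)(x_n - x_{n-1})/(f(x_n) - f(x_{n-1}))

Iteration 1:
  f(0.150000) = -6.179125
  f(2.960000) = 60.019136
  x_2 = 2.960000 - 60.019136×(2.960000 - 0.150000)/(60.019136 - (-6.179125))
       = 0.412293
Iteration 2:
  f(2.960000) = 60.019136
  f(0.412293) = -4.358495
  x_3 = 0.412293 - (-4.358495)×(0.412293 - 2.960000)/(-4.358495 - 60.019136)
       = 0.584778
Iteration 3:
  f(0.412293) = -4.358495
  f(0.584778) = -2.850241
  x_4 = 0.584778 - (-2.850241)×(0.584778 - 0.412293)/(-2.850241 - (-4.358495))
       = 0.910733
Iteration 4:
  f(0.584778) = -2.850241
  f(0.910733) = 0.797368
  x_5 = 0.910733 - 0.797368×(0.910733 - 0.584778)/(0.797368 - (-2.850241))
       = 0.839480
Iteration 5:
  f(0.910733) = 0.797368
  f(0.839480) = -0.096822
  x_6 = 0.839480 - (-0.096822)×(0.839480 - 0.910733)/(-0.096822 - 0.797368)
       = 0.847195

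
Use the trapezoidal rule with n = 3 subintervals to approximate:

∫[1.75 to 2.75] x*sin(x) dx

f(x) = x*sin(x)
a = 1.75, b = 2.75, n = 3
h = (b - a)/n = 0.333333

Trapezoidal rule: (h/2)[f(x₀) + 2f(x₁) + 2f(x₂) + ... + f(xₙ)]

x_0 = 1.7500, f(x_0) = 1.721975, coefficient = 1
x_1 = 2.0833, f(x_1) = 1.815632, coefficient = 2
x_2 = 2.4167, f(x_2) = 1.602443, coefficient = 2
x_3 = 2.7500, f(x_3) = 1.049568, coefficient = 1

I ≈ (0.333333/2) × 9.607693 = 1.601282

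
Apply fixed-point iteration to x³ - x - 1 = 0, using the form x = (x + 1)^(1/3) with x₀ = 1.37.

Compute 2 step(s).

Equation: x³ - x - 1 = 0
Fixed-point form: x = (x + 1)^(1/3)
x₀ = 1.37

x_1 = g(1.370000) = 1.333264
x_2 = g(1.333264) = 1.326339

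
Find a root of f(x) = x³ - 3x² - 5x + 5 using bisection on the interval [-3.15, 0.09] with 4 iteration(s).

f(x) = x³ - 3x² - 5x + 5
Initial interval: [-3.15, 0.09]

Iteration 1:
  c_1 = (-3.150000 + 0.090000)/2 = -1.530000
  f(c_1) = f(-1.530000) = 2.045723
  f(a) × f(c) < 0, new interval: [-3.150000, -1.530000]
Iteration 2:
  c_2 = (-3.150000 + (-1.530000))/2 = -2.340000
  f(c_2) = f(-2.340000) = -12.539704
  f(a) × f(c) ≥ 0, new interval: [-2.340000, -1.530000]
Iteration 3:
  c_3 = (-2.340000 + (-1.530000))/2 = -1.935000
  f(c_3) = f(-1.935000) = -3.802750
  f(a) × f(c) ≥ 0, new interval: [-1.935000, -1.530000]
Iteration 4:
  c_4 = (-1.935000 + (-1.530000))/2 = -1.732500
  f(c_4) = f(-1.732500) = -0.542365
  f(a) × f(c) ≥ 0, new interval: [-1.732500, -1.530000]

After 4 iteration(s), the approximation is c_4 = -1.732500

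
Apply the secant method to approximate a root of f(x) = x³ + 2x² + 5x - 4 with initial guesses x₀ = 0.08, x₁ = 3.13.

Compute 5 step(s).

f(x) = x³ + 2x² + 5x - 4
x₀ = 0.08, x₁ = 3.13

Secant formula: x_{n+1} = x_n - f(x_n)(x_n - x_{n-1})/(f(x_n) - f(x_{n-1}))

Iteration 1:
  f(0.080000) = -3.586688
  f(3.130000) = 61.908097
  x_2 = 3.130000 - 61.908097×(3.130000 - 0.080000)/(61.908097 - (-3.586688))
       = 0.247027
Iteration 2:
  f(3.130000) = 61.908097
  f(0.247027) = -2.627746
  x_3 = 0.247027 - (-2.627746)×(0.247027 - 3.130000)/(-2.627746 - 61.908097)
       = 0.364415
Iteration 3:
  f(0.247027) = -2.627746
  f(0.364415) = -1.863936
  x_4 = 0.364415 - (-1.863936)×(0.364415 - 0.247027)/(-1.863936 - (-2.627746))
       = 0.650878
Iteration 4:
  f(0.364415) = -1.863936
  f(0.650878) = 0.377412
  x_5 = 0.650878 - 0.377412×(0.650878 - 0.364415)/(0.377412 - (-1.863936))
       = 0.602641
Iteration 5:
  f(0.650878) = 0.377412
  f(0.602641) = -0.041574
  x_6 = 0.602641 - (-0.041574)×(0.602641 - 0.650878)/(-0.041574 - 0.377412)
       = 0.607428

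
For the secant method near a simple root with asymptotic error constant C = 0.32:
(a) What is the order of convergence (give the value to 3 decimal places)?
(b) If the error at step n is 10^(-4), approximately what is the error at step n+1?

(a) Secant method has superlinear convergence with order φ = (1+√5)/2 ≈ 1.618.
    This means |e_{n+1}| ≈ C|e_n|^1.618.

(b) With |e_n| = 10^(-4) and C = 0.32:
    |e_{n+1}| ≈ 0.32 × (10^(-4))^1.618 = 0.32 × 10^(-6.47)

(a) ≈ 1.618 (golden ratio); (b) |e_{n+1}| ≈ 1.079e-07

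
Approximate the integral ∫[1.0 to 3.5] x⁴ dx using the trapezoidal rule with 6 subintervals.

f(x) = x⁴
a = 1.0, b = 3.5, n = 6
h = (b - a)/n = 0.416667

Trapezoidal rule: (h/2)[f(x₀) + 2f(x₁) + 2f(x₂) + ... + f(xₙ)]

x_0 = 1.0000, f(x_0) = 1.000000, coefficient = 1
x_1 = 1.4167, f(x_1) = 4.027826, coefficient = 2
x_2 = 1.8333, f(x_2) = 11.297068, coefficient = 2
x_3 = 2.2500, f(x_3) = 25.628906, coefficient = 2
x_4 = 2.6667, f(x_4) = 50.567901, coefficient = 2
x_5 = 3.0833, f(x_5) = 90.381993, coefficient = 2
x_6 = 3.5000, f(x_6) = 150.062500, coefficient = 1

I ≈ (0.416667/2) × 514.869888 = 107.264560
Exact value: 104.843750
Error: 2.420810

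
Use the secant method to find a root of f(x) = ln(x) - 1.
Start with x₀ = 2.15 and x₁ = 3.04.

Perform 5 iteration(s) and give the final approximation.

f(x) = ln(x) - 1
x₀ = 2.15, x₁ = 3.04

Secant formula: x_{n+1} = x_n - f(x_n)(x_n - x_{n-1})/(f(x_n) - f(x_{n-1}))

Iteration 1:
  f(2.150000) = -0.234532
  f(3.040000) = 0.111858
  x_2 = 3.040000 - 0.111858×(3.040000 - 2.150000)/(0.111858 - (-0.234532))
       = 2.752598
Iteration 2:
  f(3.040000) = 0.111858
  f(2.752598) = 0.012545
  x_3 = 2.752598 - 0.012545×(2.752598 - 3.040000)/(0.012545 - 0.111858)
       = 2.716293
Iteration 3:
  f(2.752598) = 0.012545
  f(2.716293) = -0.000732
  x_4 = 2.716293 - (-0.000732)×(2.716293 - 2.752598)/(-0.000732 - 0.012545)
       = 2.718294
Iteration 4:
  f(2.716293) = -0.000732
  f(2.718294) = 0.000005
  x_5 = 2.718294 - 0.000005×(2.718294 - 2.716293)/(0.000005 - (-0.000732))
       = 2.718282
Iteration 5:
  f(2.718294) = 0.000005
  f(2.718282) = 0.000000
  x_6 = 2.718282 - 0.000000×(2.718282 - 2.718294)/(0.000000 - 0.000005)
       = 2.718282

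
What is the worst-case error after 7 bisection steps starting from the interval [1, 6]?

Bisection error bound: |error| ≤ (b-a)/2^n
|error| ≤ (6 - 1)/2^7 = 5/2^7
|error| ≤ 0.0390625000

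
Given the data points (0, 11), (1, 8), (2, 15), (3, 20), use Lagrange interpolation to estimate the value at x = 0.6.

Lagrange interpolation formula:
P(x) = Σ yᵢ × Lᵢ(x)
where Lᵢ(x) = Π_{j≠i} (x - xⱼ)/(xᵢ - xⱼ)

L_0(0.6) = (0.6 - 1)/(0 - 1) × (0.6 - 2)/(0 - 2) × (0.6 - 3)/(0 - 3) = 0.224000
L_1(0.6) = (0.6 - 0)/(1 - 0) × (0.6 - 2)/(1 - 2) × (0.6 - 3)/(1 - 3) = 1.008000
L_2(0.6) = (0.6 - 0)/(2 - 0) × (0.6 - 1)/(2 - 1) × (0.6 - 3)/(2 - 3) = -0.288000
L_3(0.6) = (0.6 - 0)/(3 - 0) × (0.6 - 1)/(3 - 1) × (0.6 - 2)/(3 - 2) = 0.056000

P(0.6) = 11×L_0(0.6) + 8×L_1(0.6) + 15×L_2(0.6) + 20×L_3(0.6)
P(0.6) = 7.328000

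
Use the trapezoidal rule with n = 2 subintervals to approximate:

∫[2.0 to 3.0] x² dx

f(x) = x²
a = 2.0, b = 3.0, n = 2
h = (b - a)/n = 0.500000

Trapezoidal rule: (h/2)[f(x₀) + 2f(x₁) + 2f(x₂) + ... + f(xₙ)]

x_0 = 2.0000, f(x_0) = 4.000000, coefficient = 1
x_1 = 2.5000, f(x_1) = 6.250000, coefficient = 2
x_2 = 3.0000, f(x_2) = 9.000000, coefficient = 1

I ≈ (0.500000/2) × 25.500000 = 6.375000
Exact value: 6.333333
Error: 0.041667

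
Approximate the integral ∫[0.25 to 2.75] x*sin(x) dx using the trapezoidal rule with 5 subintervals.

f(x) = x*sin(x)
a = 0.25, b = 2.75, n = 5
h = (b - a)/n = 0.500000

Trapezoidal rule: (h/2)[f(x₀) + 2f(x₁) + 2f(x₂) + ... + f(xₙ)]

x_0 = 0.2500, f(x_0) = 0.061851, coefficient = 1
x_1 = 0.7500, f(x_1) = 0.511229, coefficient = 2
x_2 = 1.2500, f(x_2) = 1.186231, coefficient = 2
x_3 = 1.7500, f(x_3) = 1.721975, coefficient = 2
x_4 = 2.2500, f(x_4) = 1.750665, coefficient = 2
x_5 = 2.7500, f(x_5) = 1.049568, coefficient = 1

I ≈ (0.500000/2) × 11.451619 = 2.862905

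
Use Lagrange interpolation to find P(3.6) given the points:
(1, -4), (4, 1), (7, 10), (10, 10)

Lagrange interpolation formula:
P(x) = Σ yᵢ × Lᵢ(x)
where Lᵢ(x) = Π_{j≠i} (x - xⱼ)/(xᵢ - xⱼ)

L_0(3.6) = (3.6 - 4)/(1 - 4) × (3.6 - 7)/(1 - 7) × (3.6 - 10)/(1 - 10) = 0.053728
L_1(3.6) = (3.6 - 1)/(4 - 1) × (3.6 - 7)/(4 - 7) × (3.6 - 10)/(4 - 10) = 1.047704
L_2(3.6) = (3.6 - 1)/(7 - 1) × (3.6 - 4)/(7 - 4) × (3.6 - 10)/(7 - 10) = -0.123259
L_3(3.6) = (3.6 - 1)/(10 - 1) × (3.6 - 4)/(10 - 4) × (3.6 - 7)/(10 - 7) = 0.021827

P(3.6) = (-4)×L_0(3.6) + 1×L_1(3.6) + 10×L_2(3.6) + 10×L_3(3.6)
P(3.6) = -0.181531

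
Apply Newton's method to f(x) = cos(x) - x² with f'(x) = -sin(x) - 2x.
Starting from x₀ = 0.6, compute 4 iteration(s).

f(x) = cos(x) - x²
f'(x) = -sin(x) - 2x
x₀ = 0.6

Newton-Raphson formula: x_{n+1} = x_n - f(x_n)/f'(x_n)

Iteration 1:
  f(0.600000) = 0.465336
  f'(0.600000) = -1.764642
  x_1 = 0.600000 - 0.465336/(-1.764642) = 0.863700
Iteration 2:
  f(0.863700) = -0.096348
  f'(0.863700) = -2.487650
  x_2 = 0.863700 - (-0.096348)/(-2.487650) = 0.824969
Iteration 3:
  f(0.824969) = -0.001995
  f'(0.824969) = -2.384465
  x_3 = 0.824969 - (-0.001995)/(-2.384465) = 0.824133
Iteration 4:
  f(0.824133) = -0.000001
  f'(0.824133) = -2.382224
  x_4 = 0.824133 - (-0.000001)/(-2.382224) = 0.824132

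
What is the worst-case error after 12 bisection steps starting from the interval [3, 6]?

Bisection error bound: |error| ≤ (b-a)/2^n
|error| ≤ (6 - 3)/2^12 = 3/2^12
|error| ≤ 0.0007324219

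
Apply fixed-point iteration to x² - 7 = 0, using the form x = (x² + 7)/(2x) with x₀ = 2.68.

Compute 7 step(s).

Equation: x² - 7 = 0
Fixed-point form: x = (x² + 7)/(2x)
x₀ = 2.68

x_1 = g(2.680000) = 2.645970
x_2 = g(2.645970) = 2.645751
x_3 = g(2.645751) = 2.645751
x_4 = g(2.645751) = 2.645751
x_5 = g(2.645751) = 2.645751
x_6 = g(2.645751) = 2.645751
x_7 = g(2.645751) = 2.645751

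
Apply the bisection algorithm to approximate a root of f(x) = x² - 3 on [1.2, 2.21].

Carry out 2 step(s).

f(x) = x² - 3
Initial interval: [1.2, 2.21]

Iteration 1:
  c_1 = (1.200000 + 2.210000)/2 = 1.705000
  f(c_1) = f(1.705000) = -0.092975
  f(a) × f(c) ≥ 0, new interval: [1.705000, 2.210000]
Iteration 2:
  c_2 = (1.705000 + 2.210000)/2 = 1.957500
  f(c_2) = f(1.957500) = 0.831806
  f(a) × f(c) < 0, new interval: [1.705000, 1.957500]

After 2 iteration(s), the approximation is c_2 = 1.957500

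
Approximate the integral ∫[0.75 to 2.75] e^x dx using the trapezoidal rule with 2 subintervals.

f(x) = e^x
a = 0.75, b = 2.75, n = 2
h = (b - a)/n = 1.000000

Trapezoidal rule: (h/2)[f(x₀) + 2f(x₁) + 2f(x₂) + ... + f(xₙ)]

x_0 = 0.7500, f(x_0) = 2.117000, coefficient = 1
x_1 = 1.7500, f(x_1) = 5.754603, coefficient = 2
x_2 = 2.7500, f(x_2) = 15.642632, coefficient = 1

I ≈ (1.000000/2) × 29.268837 = 14.634419
Exact value: 13.525632
Error: 1.108787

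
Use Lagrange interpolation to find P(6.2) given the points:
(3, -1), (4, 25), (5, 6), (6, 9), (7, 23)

Lagrange interpolation formula:
P(x) = Σ yᵢ × Lᵢ(x)
where Lᵢ(x) = Π_{j≠i} (x - xⱼ)/(xᵢ - xⱼ)

L_0(6.2) = (6.2 - 4)/(3 - 4) × (6.2 - 5)/(3 - 5) × (6.2 - 6)/(3 - 6) × (6.2 - 7)/(3 - 7) = -0.017600
L_1(6.2) = (6.2 - 3)/(4 - 3) × (6.2 - 5)/(4 - 5) × (6.2 - 6)/(4 - 6) × (6.2 - 7)/(4 - 7) = 0.102400
L_2(6.2) = (6.2 - 3)/(5 - 3) × (6.2 - 4)/(5 - 4) × (6.2 - 6)/(5 - 6) × (6.2 - 7)/(5 - 7) = -0.281600
L_3(6.2) = (6.2 - 3)/(6 - 3) × (6.2 - 4)/(6 - 4) × (6.2 - 5)/(6 - 5) × (6.2 - 7)/(6 - 7) = 1.126400
L_4(6.2) = (6.2 - 3)/(7 - 3) × (6.2 - 4)/(7 - 4) × (6.2 - 5)/(7 - 5) × (6.2 - 6)/(7 - 6) = 0.070400

P(6.2) = (-1)×L_0(6.2) + 25×L_1(6.2) + 6×L_2(6.2) + 9×L_3(6.2) + 23×L_4(6.2)
P(6.2) = 12.644800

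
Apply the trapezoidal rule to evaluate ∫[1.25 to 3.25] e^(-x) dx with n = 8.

f(x) = e^(-x)
a = 1.25, b = 3.25, n = 8
h = (b - a)/n = 0.250000

Trapezoidal rule: (h/2)[f(x₀) + 2f(x₁) + 2f(x₂) + ... + f(xₙ)]

x_0 = 1.2500, f(x_0) = 0.286505, coefficient = 1
x_1 = 1.5000, f(x_1) = 0.223130, coefficient = 2
x_2 = 1.7500, f(x_2) = 0.173774, coefficient = 2
x_3 = 2.0000, f(x_3) = 0.135335, coefficient = 2
x_4 = 2.2500, f(x_4) = 0.105399, coefficient = 2
x_5 = 2.5000, f(x_5) = 0.082085, coefficient = 2
x_6 = 2.7500, f(x_6) = 0.063928, coefficient = 2
x_7 = 3.0000, f(x_7) = 0.049787, coefficient = 2
x_8 = 3.2500, f(x_8) = 0.038774, coefficient = 1

I ≈ (0.250000/2) × 1.992156 = 0.249020
Exact value: 0.247731
Error: 0.001289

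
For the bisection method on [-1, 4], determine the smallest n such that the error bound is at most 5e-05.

We need (b-a)/2^n ≤ 5e-05
(4 - (-1))/2^n ≤ 5e-05
5/2^n ≤ 5e-05
2^n ≥ 100000
n ≥ log₂(100000) = 16.61
n ≥ 17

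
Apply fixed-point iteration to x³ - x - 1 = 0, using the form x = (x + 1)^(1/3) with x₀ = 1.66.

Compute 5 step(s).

Equation: x³ - x - 1 = 0
Fixed-point form: x = (x + 1)^(1/3)
x₀ = 1.66

x_1 = g(1.660000) = 1.385566
x_2 = g(1.385566) = 1.336176
x_3 = g(1.336176) = 1.326891
x_4 = g(1.326891) = 1.325131
x_5 = g(1.325131) = 1.324796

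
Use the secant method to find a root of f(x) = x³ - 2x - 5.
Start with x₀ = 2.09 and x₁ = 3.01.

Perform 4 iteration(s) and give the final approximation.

f(x) = x³ - 2x - 5
x₀ = 2.09, x₁ = 3.01

Secant formula: x_{n+1} = x_n - f(x_n)(x_n - x_{n-1})/(f(x_n) - f(x_{n-1}))

Iteration 1:
  f(2.090000) = -0.050671
  f(3.010000) = 16.250901
  x_2 = 3.010000 - 16.250901×(3.010000 - 2.090000)/(16.250901 - (-0.050671))
       = 2.092860
Iteration 2:
  f(3.010000) = 16.250901
  f(2.092860) = -0.018865
  x_3 = 2.092860 - (-0.018865)×(2.092860 - 3.010000)/(-0.018865 - 16.250901)
       = 2.093923
Iteration 3:
  f(2.092860) = -0.018865
  f(2.093923) = -0.007011
  x_4 = 2.093923 - (-0.007011)×(2.093923 - 2.092860)/(-0.007011 - (-0.018865))
       = 2.094552
Iteration 4:
  f(2.093923) = -0.007011
  f(2.094552) = 0.000007
  x_5 = 2.094552 - 0.000007×(2.094552 - 2.093923)/(0.000007 - (-0.007011))
       = 2.094551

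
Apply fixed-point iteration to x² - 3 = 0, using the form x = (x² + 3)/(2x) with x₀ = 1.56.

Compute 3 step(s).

Equation: x² - 3 = 0
Fixed-point form: x = (x² + 3)/(2x)
x₀ = 1.56

x_1 = g(1.560000) = 1.741538
x_2 = g(1.741538) = 1.732077
x_3 = g(1.732077) = 1.732051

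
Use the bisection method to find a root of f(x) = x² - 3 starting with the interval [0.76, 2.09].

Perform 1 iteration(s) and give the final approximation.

f(x) = x² - 3
Initial interval: [0.76, 2.09]

Iteration 1:
  c_1 = (0.760000 + 2.090000)/2 = 1.425000
  f(c_1) = f(1.425000) = -0.969375
  f(a) × f(c) ≥ 0, new interval: [1.425000, 2.090000]

After 1 iteration(s), the approximation is c_1 = 1.425000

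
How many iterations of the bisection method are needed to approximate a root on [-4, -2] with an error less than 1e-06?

We need (b-a)/2^n ≤ 1e-06
(-2 - (-4))/2^n ≤ 1e-06
2/2^n ≤ 1e-06
2^n ≥ 2000000
n ≥ log₂(2000000) = 20.93
n ≥ 21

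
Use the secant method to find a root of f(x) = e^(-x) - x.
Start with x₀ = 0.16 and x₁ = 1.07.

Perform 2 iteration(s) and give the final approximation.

f(x) = e^(-x) - x
x₀ = 0.16, x₁ = 1.07

Secant formula: x_{n+1} = x_n - f(x_n)(x_n - x_{n-1})/(f(x_n) - f(x_{n-1}))

Iteration 1:
  f(0.160000) = 0.692144
  f(1.070000) = -0.726991
  x_2 = 1.070000 - (-0.726991)×(1.070000 - 0.160000)/(-0.726991 - 0.692144)
       = 0.603827
Iteration 2:
  f(1.070000) = -0.726991
  f(0.603827) = -0.057112
  x_3 = 0.603827 - (-0.057112)×(0.603827 - 1.070000)/(-0.057112 - (-0.726991))
       = 0.564083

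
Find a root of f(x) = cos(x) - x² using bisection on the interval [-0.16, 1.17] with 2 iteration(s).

f(x) = cos(x) - x²
Initial interval: [-0.16, 1.17]

Iteration 1:
  c_1 = (-0.160000 + 1.170000)/2 = 0.505000
  f(c_1) = f(0.505000) = 0.620149
  f(a) × f(c) ≥ 0, new interval: [0.505000, 1.170000]
Iteration 2:
  c_2 = (0.505000 + 1.170000)/2 = 0.837500
  f(c_2) = f(0.837500) = -0.032084
  f(a) × f(c) < 0, new interval: [0.505000, 0.837500]

After 2 iteration(s), the approximation is c_2 = 0.837500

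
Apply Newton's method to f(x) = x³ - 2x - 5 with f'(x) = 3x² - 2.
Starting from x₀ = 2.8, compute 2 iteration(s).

f(x) = x³ - 2x - 5
f'(x) = 3x² - 2
x₀ = 2.8

Newton-Raphson formula: x_{n+1} = x_n - f(x_n)/f'(x_n)

Iteration 1:
  f(2.800000) = 11.352000
  f'(2.800000) = 21.520000
  x_1 = 2.800000 - 11.352000/21.520000 = 2.272491
Iteration 2:
  f(2.272491) = 2.190647
  f'(2.272491) = 13.492642
  x_2 = 2.272491 - 2.190647/13.492642 = 2.110132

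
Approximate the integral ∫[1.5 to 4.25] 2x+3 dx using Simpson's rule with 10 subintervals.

f(x) = 2x+3
a = 1.5, b = 4.25, n = 10
h = (b - a)/n = 0.275000

Simpson's rule: (h/3)[f(x₀) + 4f(x₁) + 2f(x₂) + ... + f(xₙ)]

x_0 = 1.5000, f(x_0) = 6.000000, coefficient = 1
x_1 = 1.7750, f(x_1) = 6.550000, coefficient = 4
x_2 = 2.0500, f(x_2) = 7.100000, coefficient = 2
x_3 = 2.3250, f(x_3) = 7.650000, coefficient = 4
x_4 = 2.6000, f(x_4) = 8.200000, coefficient = 2
x_5 = 2.8750, f(x_5) = 8.750000, coefficient = 4
x_6 = 3.1500, f(x_6) = 9.300000, coefficient = 2
x_7 = 3.4250, f(x_7) = 9.850000, coefficient = 4
x_8 = 3.7000, f(x_8) = 10.400000, coefficient = 2
x_9 = 3.9750, f(x_9) = 10.950000, coefficient = 4
x_10 = 4.2500, f(x_10) = 11.500000, coefficient = 1

I ≈ (0.275000/3) × 262.500000 = 24.062500
Exact value: 24.062500
Error: 0.000000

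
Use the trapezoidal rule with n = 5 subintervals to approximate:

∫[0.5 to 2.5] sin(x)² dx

f(x) = sin(x)²
a = 0.5, b = 2.5, n = 5
h = (b - a)/n = 0.400000

Trapezoidal rule: (h/2)[f(x₀) + 2f(x₁) + 2f(x₂) + ... + f(xₙ)]

x_0 = 0.5000, f(x_0) = 0.229849, coefficient = 1
x_1 = 0.9000, f(x_1) = 0.613601, coefficient = 2
x_2 = 1.3000, f(x_2) = 0.928444, coefficient = 2
x_3 = 1.7000, f(x_3) = 0.983399, coefficient = 2
x_4 = 2.1000, f(x_4) = 0.745130, coefficient = 2
x_5 = 2.5000, f(x_5) = 0.358169, coefficient = 1

I ≈ (0.400000/2) × 7.129168 = 1.425834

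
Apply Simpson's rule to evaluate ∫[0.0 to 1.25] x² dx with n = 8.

f(x) = x²
a = 0.0, b = 1.25, n = 8
h = (b - a)/n = 0.156250

Simpson's rule: (h/3)[f(x₀) + 4f(x₁) + 2f(x₂) + ... + f(xₙ)]

x_0 = 0.0000, f(x_0) = 0.000000, coefficient = 1
x_1 = 0.1562, f(x_1) = 0.024414, coefficient = 4
x_2 = 0.3125, f(x_2) = 0.097656, coefficient = 2
x_3 = 0.4688, f(x_3) = 0.219727, coefficient = 4
x_4 = 0.6250, f(x_4) = 0.390625, coefficient = 2
x_5 = 0.7812, f(x_5) = 0.610352, coefficient = 4
x_6 = 0.9375, f(x_6) = 0.878906, coefficient = 2
x_7 = 1.0938, f(x_7) = 1.196289, coefficient = 4
x_8 = 1.2500, f(x_8) = 1.562500, coefficient = 1

I ≈ (0.156250/3) × 12.500000 = 0.651042
Exact value: 0.651042
Error: 0.000000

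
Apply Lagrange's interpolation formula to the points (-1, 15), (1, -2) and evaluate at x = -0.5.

Lagrange interpolation formula:
P(x) = Σ yᵢ × Lᵢ(x)
where Lᵢ(x) = Π_{j≠i} (x - xⱼ)/(xᵢ - xⱼ)

L_0(-0.5) = (-0.5 - 1)/(-1 - 1) = 0.750000
L_1(-0.5) = (-0.5 - (-1))/(1 - (-1)) = 0.250000

P(-0.5) = 15×L_0(-0.5) + (-2)×L_1(-0.5)
P(-0.5) = 10.750000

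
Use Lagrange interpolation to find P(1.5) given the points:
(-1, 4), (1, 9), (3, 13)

Lagrange interpolation formula:
P(x) = Σ yᵢ × Lᵢ(x)
where Lᵢ(x) = Π_{j≠i} (x - xⱼ)/(xᵢ - xⱼ)

L_0(1.5) = (1.5 - 1)/(-1 - 1) × (1.5 - 3)/(-1 - 3) = -0.093750
L_1(1.5) = (1.5 - (-1))/(1 - (-1)) × (1.5 - 3)/(1 - 3) = 0.937500
L_2(1.5) = (1.5 - (-1))/(3 - (-1)) × (1.5 - 1)/(3 - 1) = 0.156250

P(1.5) = 4×L_0(1.5) + 9×L_1(1.5) + 13×L_2(1.5)
P(1.5) = 10.093750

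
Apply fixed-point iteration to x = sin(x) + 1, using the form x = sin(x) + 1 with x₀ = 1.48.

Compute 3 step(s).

Equation: x = sin(x) + 1
Fixed-point form: x = sin(x) + 1
x₀ = 1.48

x_1 = g(1.480000) = 1.995881
x_2 = g(1.995881) = 1.911004
x_3 = g(1.911004) = 1.942685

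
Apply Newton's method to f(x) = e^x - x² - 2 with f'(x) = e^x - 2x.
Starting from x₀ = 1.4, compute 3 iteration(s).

f(x) = e^x - x² - 2
f'(x) = e^x - 2x
x₀ = 1.4

Newton-Raphson formula: x_{n+1} = x_n - f(x_n)/f'(x_n)

Iteration 1:
  f(1.400000) = 0.095200
  f'(1.400000) = 1.255200
  x_1 = 1.400000 - 0.095200/1.255200 = 1.324156
Iteration 2:
  f(1.324156) = 0.005622
  f'(1.324156) = 1.110699
  x_2 = 1.324156 - 0.005622/1.110699 = 1.319094
Iteration 3:
  f(1.319094) = 0.000022
  f'(1.319094) = 1.101843
  x_3 = 1.319094 - 0.000022/1.101843 = 1.319074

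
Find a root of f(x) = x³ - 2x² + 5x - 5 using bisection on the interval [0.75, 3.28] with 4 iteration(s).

f(x) = x³ - 2x² + 5x - 5
Initial interval: [0.75, 3.28]

Iteration 1:
  c_1 = (0.750000 + 3.280000)/2 = 2.015000
  f(c_1) = f(2.015000) = 5.135903
  f(a) × f(c) < 0, new interval: [0.750000, 2.015000]
Iteration 2:
  c_2 = (0.750000 + 2.015000)/2 = 1.382500
  f(c_2) = f(1.382500) = 0.732268
  f(a) × f(c) < 0, new interval: [0.750000, 1.382500]
Iteration 3:
  c_3 = (0.750000 + 1.382500)/2 = 1.066250
  f(c_3) = f(1.066250) = -0.730320
  f(a) × f(c) ≥ 0, new interval: [1.066250, 1.382500]
Iteration 4:
  c_4 = (1.066250 + 1.382500)/2 = 1.224375
  f(c_4) = f(1.224375) = -0.040860
  f(a) × f(c) ≥ 0, new interval: [1.224375, 1.382500]

After 4 iteration(s), the approximation is c_4 = 1.224375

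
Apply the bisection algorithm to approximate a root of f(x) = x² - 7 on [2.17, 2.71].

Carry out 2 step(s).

f(x) = x² - 7
Initial interval: [2.17, 2.71]

Iteration 1:
  c_1 = (2.170000 + 2.710000)/2 = 2.440000
  f(c_1) = f(2.440000) = -1.046400
  f(a) × f(c) ≥ 0, new interval: [2.440000, 2.710000]
Iteration 2:
  c_2 = (2.440000 + 2.710000)/2 = 2.575000
  f(c_2) = f(2.575000) = -0.369375
  f(a) × f(c) ≥ 0, new interval: [2.575000, 2.710000]

After 2 iteration(s), the approximation is c_2 = 2.575000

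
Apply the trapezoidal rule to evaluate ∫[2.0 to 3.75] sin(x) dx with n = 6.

f(x) = sin(x)
a = 2.0, b = 3.75, n = 6
h = (b - a)/n = 0.291667

Trapezoidal rule: (h/2)[f(x₀) + 2f(x₁) + 2f(x₂) + ... + f(xₙ)]

x_0 = 2.0000, f(x_0) = 0.909297, coefficient = 1
x_1 = 2.2917, f(x_1) = 0.751232, coefficient = 2
x_2 = 2.5833, f(x_2) = 0.529711, coefficient = 2
x_3 = 2.8750, f(x_3) = 0.263446, coefficient = 2
x_4 = 3.1667, f(x_4) = -0.025071, coefficient = 2
x_5 = 3.4583, f(x_5) = -0.311471, coefficient = 2
x_6 = 3.7500, f(x_6) = -0.571561, coefficient = 1

I ≈ (0.291667/2) × 2.753428 = 0.401542
Exact value: 0.404413
Error: 0.002871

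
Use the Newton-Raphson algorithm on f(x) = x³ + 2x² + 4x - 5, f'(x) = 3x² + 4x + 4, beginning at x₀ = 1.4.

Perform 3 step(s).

f(x) = x³ + 2x² + 4x - 5
f'(x) = 3x² + 4x + 4
x₀ = 1.4

Newton-Raphson formula: x_{n+1} = x_n - f(x_n)/f'(x_n)

Iteration 1:
  f(1.400000) = 7.264000
  f'(1.400000) = 15.480000
  x_1 = 1.400000 - 7.264000/15.480000 = 0.930749
Iteration 2:
  f(0.930749) = 1.261889
  f'(0.930749) = 10.321880
  x_2 = 0.930749 - 1.261889/10.321880 = 0.808496
Iteration 3:
  f(0.808496) = 0.069798
  f'(0.808496) = 9.194977
  x_3 = 0.808496 - 0.069798/9.194977 = 0.800905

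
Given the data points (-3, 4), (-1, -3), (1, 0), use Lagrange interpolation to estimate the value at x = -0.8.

Lagrange interpolation formula:
P(x) = Σ yᵢ × Lᵢ(x)
where Lᵢ(x) = Π_{j≠i} (x - xⱼ)/(xᵢ - xⱼ)

L_0(-0.8) = (-0.8 - (-1))/(-3 - (-1)) × (-0.8 - 1)/(-3 - 1) = -0.045000
L_1(-0.8) = (-0.8 - (-3))/(-1 - (-3)) × (-0.8 - 1)/(-1 - 1) = 0.990000
L_2(-0.8) = (-0.8 - (-3))/(1 - (-3)) × (-0.8 - (-1))/(1 - (-1)) = 0.055000

P(-0.8) = 4×L_0(-0.8) + (-3)×L_1(-0.8) + 0×L_2(-0.8)
P(-0.8) = -3.150000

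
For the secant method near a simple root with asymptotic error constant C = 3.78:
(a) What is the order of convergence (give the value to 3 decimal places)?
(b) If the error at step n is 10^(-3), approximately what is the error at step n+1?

(a) Secant method has superlinear convergence with order φ = (1+√5)/2 ≈ 1.618.
    This means |e_{n+1}| ≈ C|e_n|^1.618.

(b) With |e_n| = 10^(-3) and C = 3.78:
    |e_{n+1}| ≈ 3.78 × (10^(-3))^1.618 = 3.78 × 10^(-4.85)

(a) ≈ 1.618 (golden ratio); (b) |e_{n+1}| ≈ 5.289e-05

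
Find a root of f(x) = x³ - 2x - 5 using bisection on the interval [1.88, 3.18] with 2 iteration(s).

f(x) = x³ - 2x - 5
Initial interval: [1.88, 3.18]

Iteration 1:
  c_1 = (1.880000 + 3.180000)/2 = 2.530000
  f(c_1) = f(2.530000) = 6.134277
  f(a) × f(c) < 0, new interval: [1.880000, 2.530000]
Iteration 2:
  c_2 = (1.880000 + 2.530000)/2 = 2.205000
  f(c_2) = f(2.205000) = 1.310765
  f(a) × f(c) < 0, new interval: [1.880000, 2.205000]

After 2 iteration(s), the approximation is c_2 = 2.205000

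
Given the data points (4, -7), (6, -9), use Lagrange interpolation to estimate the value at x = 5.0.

Lagrange interpolation formula:
P(x) = Σ yᵢ × Lᵢ(x)
where Lᵢ(x) = Π_{j≠i} (x - xⱼ)/(xᵢ - xⱼ)

L_0(5.0) = (5.0 - 6)/(4 - 6) = 0.500000
L_1(5.0) = (5.0 - 4)/(6 - 4) = 0.500000

P(5.0) = (-7)×L_0(5.0) + (-9)×L_1(5.0)
P(5.0) = -8.000000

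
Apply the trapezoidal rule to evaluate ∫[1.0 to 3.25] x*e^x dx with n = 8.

f(x) = x*e^x
a = 1.0, b = 3.25, n = 8
h = (b - a)/n = 0.281250

Trapezoidal rule: (h/2)[f(x₀) + 2f(x₁) + 2f(x₂) + ... + f(xₙ)]

x_0 = 1.0000, f(x_0) = 2.718282, coefficient = 1
x_1 = 1.2812, f(x_1) = 4.613958, coefficient = 2
x_2 = 1.5625, f(x_2) = 7.454271, coefficient = 2
x_3 = 1.8438, f(x_3) = 11.652859, coefficient = 2
x_4 = 2.1250, f(x_4) = 17.792407, coefficient = 2
x_5 = 2.4062, f(x_5) = 26.690816, coefficient = 2
x_6 = 2.6875, f(x_6) = 39.492524, coefficient = 2
x_7 = 2.9688, f(x_7) = 57.794348, coefficient = 2
x_8 = 3.2500, f(x_8) = 83.818605, coefficient = 1

I ≈ (0.281250/2) × 417.519253 = 58.713645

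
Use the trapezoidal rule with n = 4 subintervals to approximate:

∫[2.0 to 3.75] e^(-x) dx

f(x) = e^(-x)
a = 2.0, b = 3.75, n = 4
h = (b - a)/n = 0.437500

Trapezoidal rule: (h/2)[f(x₀) + 2f(x₁) + 2f(x₂) + ... + f(xₙ)]

x_0 = 2.0000, f(x_0) = 0.135335, coefficient = 1
x_1 = 2.4375, f(x_1) = 0.087379, coefficient = 2
x_2 = 2.8750, f(x_2) = 0.056416, coefficient = 2
x_3 = 3.3125, f(x_3) = 0.036425, coefficient = 2
x_4 = 3.7500, f(x_4) = 0.023518, coefficient = 1

I ≈ (0.437500/2) × 0.519293 = 0.113595
Exact value: 0.111818
Error: 0.001778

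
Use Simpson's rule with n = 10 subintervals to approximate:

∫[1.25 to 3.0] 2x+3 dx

f(x) = 2x+3
a = 1.25, b = 3.0, n = 10
h = (b - a)/n = 0.175000

Simpson's rule: (h/3)[f(x₀) + 4f(x₁) + 2f(x₂) + ... + f(xₙ)]

x_0 = 1.2500, f(x_0) = 5.500000, coefficient = 1
x_1 = 1.4250, f(x_1) = 5.850000, coefficient = 4
x_2 = 1.6000, f(x_2) = 6.200000, coefficient = 2
x_3 = 1.7750, f(x_3) = 6.550000, coefficient = 4
x_4 = 1.9500, f(x_4) = 6.900000, coefficient = 2
x_5 = 2.1250, f(x_5) = 7.250000, coefficient = 4
x_6 = 2.3000, f(x_6) = 7.600000, coefficient = 2
x_7 = 2.4750, f(x_7) = 7.950000, coefficient = 4
x_8 = 2.6500, f(x_8) = 8.300000, coefficient = 2
x_9 = 2.8250, f(x_9) = 8.650000, coefficient = 4
x_10 = 3.0000, f(x_10) = 9.000000, coefficient = 1

I ≈ (0.175000/3) × 217.500000 = 12.687500
Exact value: 12.687500
Error: 0.000000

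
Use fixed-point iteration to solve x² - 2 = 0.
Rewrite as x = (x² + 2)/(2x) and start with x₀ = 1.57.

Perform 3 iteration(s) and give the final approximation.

Equation: x² - 2 = 0
Fixed-point form: x = (x² + 2)/(2x)
x₀ = 1.57

x_1 = g(1.570000) = 1.421943
x_2 = g(1.421943) = 1.414235
x_3 = g(1.414235) = 1.414214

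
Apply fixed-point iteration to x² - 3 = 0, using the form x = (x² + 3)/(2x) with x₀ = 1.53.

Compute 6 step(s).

Equation: x² - 3 = 0
Fixed-point form: x = (x² + 3)/(2x)
x₀ = 1.53

x_1 = g(1.530000) = 1.745392
x_2 = g(1.745392) = 1.732102
x_3 = g(1.732102) = 1.732051
x_4 = g(1.732051) = 1.732051
x_5 = g(1.732051) = 1.732051
x_6 = g(1.732051) = 1.732051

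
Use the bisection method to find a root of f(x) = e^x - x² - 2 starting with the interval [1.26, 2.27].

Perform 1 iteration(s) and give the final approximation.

f(x) = e^x - x² - 2
Initial interval: [1.26, 2.27]

Iteration 1:
  c_1 = (1.260000 + 2.270000)/2 = 1.765000
  f(c_1) = f(1.765000) = 0.726347
  f(a) × f(c) < 0, new interval: [1.260000, 1.765000]

After 1 iteration(s), the approximation is c_1 = 1.765000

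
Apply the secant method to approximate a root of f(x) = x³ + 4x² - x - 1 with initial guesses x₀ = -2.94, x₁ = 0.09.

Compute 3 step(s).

f(x) = x³ + 4x² - x - 1
x₀ = -2.94, x₁ = 0.09

Secant formula: x_{n+1} = x_n - f(x_n)(x_n - x_{n-1})/(f(x_n) - f(x_{n-1}))

Iteration 1:
  f(-2.940000) = 11.102216
  f(0.090000) = -1.056871
  x_2 = 0.090000 - (-1.056871)×(0.090000 - (-2.940000))/(-1.056871 - 11.102216)
       = -0.173368
Iteration 2:
  f(0.090000) = -1.056871
  f(-0.173368) = -0.711616
  x_3 = -0.173368 - (-0.711616)×(-0.173368 - 0.090000)/(-0.711616 - (-1.056871))
       = -0.716206
Iteration 3:
  f(-0.173368) = -0.711616
  f(-0.716206) = 1.400629
  x_4 = -0.716206 - 1.400629×(-0.716206 - (-0.173368))/(1.400629 - (-0.711616))
       = -0.356250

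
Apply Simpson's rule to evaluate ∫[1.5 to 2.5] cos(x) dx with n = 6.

f(x) = cos(x)
a = 1.5, b = 2.5, n = 6
h = (b - a)/n = 0.166667

Simpson's rule: (h/3)[f(x₀) + 4f(x₁) + 2f(x₂) + ... + f(xₙ)]

x_0 = 1.5000, f(x_0) = 0.070737, coefficient = 1
x_1 = 1.6667, f(x_1) = -0.095724, coefficient = 4
x_2 = 1.8333, f(x_2) = -0.259531, coefficient = 2
x_3 = 2.0000, f(x_3) = -0.416147, coefficient = 4
x_4 = 2.1667, f(x_4) = -0.561229, coefficient = 2
x_5 = 2.3333, f(x_5) = -0.690758, coefficient = 4
x_6 = 2.5000, f(x_6) = -0.801144, coefficient = 1

I ≈ (0.166667/3) × -7.182442 = -0.399025
Exact value: -0.399023
Error: 0.000002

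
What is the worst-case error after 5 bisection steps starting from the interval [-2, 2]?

Bisection error bound: |error| ≤ (b-a)/2^n
|error| ≤ (2 - (-2))/2^5 = 4/2^5
|error| ≤ 0.1250000000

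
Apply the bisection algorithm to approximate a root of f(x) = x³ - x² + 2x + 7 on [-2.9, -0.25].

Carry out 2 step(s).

f(x) = x³ - x² + 2x + 7
Initial interval: [-2.9, -0.25]

Iteration 1:
  c_1 = (-2.900000 + (-0.250000))/2 = -1.575000
  f(c_1) = f(-1.575000) = -2.537609
  f(a) × f(c) ≥ 0, new interval: [-1.575000, -0.250000]
Iteration 2:
  c_2 = (-1.575000 + (-0.250000))/2 = -0.912500
  f(c_2) = f(-0.912500) = 3.582545
  f(a) × f(c) < 0, new interval: [-1.575000, -0.912500]

After 2 iteration(s), the approximation is c_2 = -0.912500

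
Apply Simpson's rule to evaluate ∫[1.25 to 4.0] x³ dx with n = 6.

f(x) = x³
a = 1.25, b = 4.0, n = 6
h = (b - a)/n = 0.458333

Simpson's rule: (h/3)[f(x₀) + 4f(x₁) + 2f(x₂) + ... + f(xₙ)]

x_0 = 1.2500, f(x_0) = 1.953125, coefficient = 1
x_1 = 1.7083, f(x_1) = 4.985605, coefficient = 4
x_2 = 2.1667, f(x_2) = 10.171296, coefficient = 2
x_3 = 2.6250, f(x_3) = 18.087891, coefficient = 4
x_4 = 3.0833, f(x_4) = 29.313079, coefficient = 2
x_5 = 3.5417, f(x_5) = 44.424552, coefficient = 4
x_6 = 4.0000, f(x_6) = 64.000000, coefficient = 1

I ≈ (0.458333/3) × 414.914062 = 63.389648
Exact value: 63.389648
Error: 0.000000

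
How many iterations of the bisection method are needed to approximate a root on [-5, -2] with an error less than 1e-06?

We need (b-a)/2^n ≤ 1e-06
(-2 - (-5))/2^n ≤ 1e-06
3/2^n ≤ 1e-06
2^n ≥ 3000000
n ≥ log₂(3000000) = 21.52
n ≥ 22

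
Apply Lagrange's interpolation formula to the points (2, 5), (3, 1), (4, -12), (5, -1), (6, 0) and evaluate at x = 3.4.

Lagrange interpolation formula:
P(x) = Σ yᵢ × Lᵢ(x)
where Lᵢ(x) = Π_{j≠i} (x - xⱼ)/(xᵢ - xⱼ)

L_0(3.4) = (3.4 - 3)/(2 - 3) × (3.4 - 4)/(2 - 4) × (3.4 - 5)/(2 - 5) × (3.4 - 6)/(2 - 6) = -0.041600
L_1(3.4) = (3.4 - 2)/(3 - 2) × (3.4 - 4)/(3 - 4) × (3.4 - 5)/(3 - 5) × (3.4 - 6)/(3 - 6) = 0.582400
L_2(3.4) = (3.4 - 2)/(4 - 2) × (3.4 - 3)/(4 - 3) × (3.4 - 5)/(4 - 5) × (3.4 - 6)/(4 - 6) = 0.582400
L_3(3.4) = (3.4 - 2)/(5 - 2) × (3.4 - 3)/(5 - 3) × (3.4 - 4)/(5 - 4) × (3.4 - 6)/(5 - 6) = -0.145600
L_4(3.4) = (3.4 - 2)/(6 - 2) × (3.4 - 3)/(6 - 3) × (3.4 - 4)/(6 - 4) × (3.4 - 5)/(6 - 5) = 0.022400

P(3.4) = 5×L_0(3.4) + 1×L_1(3.4) + (-12)×L_2(3.4) + (-1)×L_3(3.4) + 0×L_4(3.4)
P(3.4) = -6.468800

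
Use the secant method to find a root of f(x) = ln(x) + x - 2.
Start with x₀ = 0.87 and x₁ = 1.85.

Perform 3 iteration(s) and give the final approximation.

f(x) = ln(x) + x - 2
x₀ = 0.87, x₁ = 1.85

Secant formula: x_{n+1} = x_n - f(x_n)(x_n - x_{n-1})/(f(x_n) - f(x_{n-1}))

Iteration 1:
  f(0.870000) = -1.269262
  f(1.850000) = 0.465186
  x_2 = 1.850000 - 0.465186×(1.850000 - 0.870000)/(0.465186 - (-1.269262))
       = 1.587160
Iteration 2:
  f(1.850000) = 0.465186
  f(1.587160) = 0.049107
  x_3 = 1.587160 - 0.049107×(1.587160 - 1.850000)/(0.049107 - 0.465186)
       = 1.556139
Iteration 3:
  f(1.587160) = 0.049107
  f(1.556139) = -0.001653
  x_4 = 1.556139 - (-0.001653)×(1.556139 - 1.587160)/(-0.001653 - 0.049107)
       = 1.557149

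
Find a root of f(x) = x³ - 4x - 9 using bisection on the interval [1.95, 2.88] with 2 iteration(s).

f(x) = x³ - 4x - 9
Initial interval: [1.95, 2.88]

Iteration 1:
  c_1 = (1.950000 + 2.880000)/2 = 2.415000
  f(c_1) = f(2.415000) = -4.575177
  f(a) × f(c) ≥ 0, new interval: [2.415000, 2.880000]
Iteration 2:
  c_2 = (2.415000 + 2.880000)/2 = 2.647500
  f(c_2) = f(2.647500) = -1.032994
  f(a) × f(c) ≥ 0, new interval: [2.647500, 2.880000]

After 2 iteration(s), the approximation is c_2 = 2.647500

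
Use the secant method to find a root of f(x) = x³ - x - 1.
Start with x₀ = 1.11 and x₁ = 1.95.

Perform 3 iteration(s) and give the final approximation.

f(x) = x³ - x - 1
x₀ = 1.11, x₁ = 1.95

Secant formula: x_{n+1} = x_n - f(x_n)(x_n - x_{n-1})/(f(x_n) - f(x_{n-1}))

Iteration 1:
  f(1.110000) = -0.742369
  f(1.950000) = 4.464875
  x_2 = 1.950000 - 4.464875×(1.950000 - 1.110000)/(4.464875 - (-0.742369))
       = 1.229754
Iteration 2:
  f(1.950000) = 4.464875
  f(1.229754) = -0.370002
  x_3 = 1.229754 - (-0.370002)×(1.229754 - 1.950000)/(-0.370002 - 4.464875)
       = 1.284873
Iteration 3:
  f(1.229754) = -0.370002
  f(1.284873) = -0.163678
  x_4 = 1.284873 - (-0.163678)×(1.284873 - 1.229754)/(-0.163678 - (-0.370002))
       = 1.328599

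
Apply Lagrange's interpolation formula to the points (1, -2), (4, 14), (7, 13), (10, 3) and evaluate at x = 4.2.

Lagrange interpolation formula:
P(x) = Σ yᵢ × Lᵢ(x)
where Lᵢ(x) = Π_{j≠i} (x - xⱼ)/(xᵢ - xⱼ)

L_0(4.2) = (4.2 - 4)/(1 - 4) × (4.2 - 7)/(1 - 7) × (4.2 - 10)/(1 - 10) = -0.020049
L_1(4.2) = (4.2 - 1)/(4 - 1) × (4.2 - 7)/(4 - 7) × (4.2 - 10)/(4 - 10) = 0.962370
L_2(4.2) = (4.2 - 1)/(7 - 1) × (4.2 - 4)/(7 - 4) × (4.2 - 10)/(7 - 10) = 0.068741
L_3(4.2) = (4.2 - 1)/(10 - 1) × (4.2 - 4)/(10 - 4) × (4.2 - 7)/(10 - 7) = -0.011062

P(4.2) = (-2)×L_0(4.2) + 14×L_1(4.2) + 13×L_2(4.2) + 3×L_3(4.2)
P(4.2) = 14.373728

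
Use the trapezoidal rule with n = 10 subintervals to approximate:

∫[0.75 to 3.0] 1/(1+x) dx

f(x) = 1/(1+x)
a = 0.75, b = 3.0, n = 10
h = (b - a)/n = 0.225000

Trapezoidal rule: (h/2)[f(x₀) + 2f(x₁) + 2f(x₂) + ... + f(xₙ)]

x_0 = 0.7500, f(x_0) = 0.571429, coefficient = 1
x_1 = 0.9750, f(x_1) = 0.506329, coefficient = 2
x_2 = 1.2000, f(x_2) = 0.454545, coefficient = 2
x_3 = 1.4250, f(x_3) = 0.412371, coefficient = 2
x_4 = 1.6500, f(x_4) = 0.377358, coefficient = 2
x_5 = 1.8750, f(x_5) = 0.347826, coefficient = 2
x_6 = 2.1000, f(x_6) = 0.322581, coefficient = 2
x_7 = 2.3250, f(x_7) = 0.300752, coefficient = 2
x_8 = 2.5500, f(x_8) = 0.281690, coefficient = 2
x_9 = 2.7750, f(x_9) = 0.264901, coefficient = 2
x_10 = 3.0000, f(x_10) = 0.250000, coefficient = 1

I ≈ (0.225000/2) × 7.358136 = 0.827790
Exact value: 0.826679
Error: 0.001112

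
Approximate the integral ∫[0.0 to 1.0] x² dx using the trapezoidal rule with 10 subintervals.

f(x) = x²
a = 0.0, b = 1.0, n = 10
h = (b - a)/n = 0.100000

Trapezoidal rule: (h/2)[f(x₀) + 2f(x₁) + 2f(x₂) + ... + f(xₙ)]

x_0 = 0.0000, f(x_0) = 0.000000, coefficient = 1
x_1 = 0.1000, f(x_1) = 0.010000, coefficient = 2
x_2 = 0.2000, f(x_2) = 0.040000, coefficient = 2
x_3 = 0.3000, f(x_3) = 0.090000, coefficient = 2
x_4 = 0.4000, f(x_4) = 0.160000, coefficient = 2
x_5 = 0.5000, f(x_5) = 0.250000, coefficient = 2
x_6 = 0.6000, f(x_6) = 0.360000, coefficient = 2
x_7 = 0.7000, f(x_7) = 0.490000, coefficient = 2
x_8 = 0.8000, f(x_8) = 0.640000, coefficient = 2
x_9 = 0.9000, f(x_9) = 0.810000, coefficient = 2
x_10 = 1.0000, f(x_10) = 1.000000, coefficient = 1

I ≈ (0.100000/2) × 6.700000 = 0.335000
Exact value: 0.333333
Error: 0.001667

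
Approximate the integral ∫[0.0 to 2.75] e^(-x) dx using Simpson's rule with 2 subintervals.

f(x) = e^(-x)
a = 0.0, b = 2.75, n = 2
h = (b - a)/n = 1.375000

Simpson's rule: (h/3)[f(x₀) + 4f(x₁) + 2f(x₂) + ... + f(xₙ)]

x_0 = 0.0000, f(x_0) = 1.000000, coefficient = 1
x_1 = 1.3750, f(x_1) = 0.252840, coefficient = 4
x_2 = 2.7500, f(x_2) = 0.063928, coefficient = 1

I ≈ (1.375000/3) × 2.075286 = 0.951173
Exact value: 0.936072
Error: 0.015101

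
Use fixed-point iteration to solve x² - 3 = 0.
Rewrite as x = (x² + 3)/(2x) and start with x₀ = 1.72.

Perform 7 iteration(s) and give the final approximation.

Equation: x² - 3 = 0
Fixed-point form: x = (x² + 3)/(2x)
x₀ = 1.72

x_1 = g(1.720000) = 1.732093
x_2 = g(1.732093) = 1.732051
x_3 = g(1.732051) = 1.732051
x_4 = g(1.732051) = 1.732051
x_5 = g(1.732051) = 1.732051
x_6 = g(1.732051) = 1.732051
x_7 = g(1.732051) = 1.732051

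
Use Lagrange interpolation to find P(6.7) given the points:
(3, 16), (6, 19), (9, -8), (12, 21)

Lagrange interpolation formula:
P(x) = Σ yᵢ × Lᵢ(x)
where Lᵢ(x) = Π_{j≠i} (x - xⱼ)/(xᵢ - xⱼ)

L_0(6.7) = (6.7 - 6)/(3 - 6) × (6.7 - 9)/(3 - 9) × (6.7 - 12)/(3 - 12) = -0.052673
L_1(6.7) = (6.7 - 3)/(6 - 3) × (6.7 - 9)/(6 - 9) × (6.7 - 12)/(6 - 12) = 0.835241
L_2(6.7) = (6.7 - 3)/(9 - 3) × (6.7 - 6)/(9 - 6) × (6.7 - 12)/(9 - 12) = 0.254204
L_3(6.7) = (6.7 - 3)/(12 - 3) × (6.7 - 6)/(12 - 6) × (6.7 - 9)/(12 - 9) = -0.036772

P(6.7) = 16×L_0(6.7) + 19×L_1(6.7) + (-8)×L_2(6.7) + 21×L_3(6.7)
P(6.7) = 12.220975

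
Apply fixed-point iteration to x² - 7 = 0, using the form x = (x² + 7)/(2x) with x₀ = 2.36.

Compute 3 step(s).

Equation: x² - 7 = 0
Fixed-point form: x = (x² + 7)/(2x)
x₀ = 2.36

x_1 = g(2.360000) = 2.663051
x_2 = g(2.663051) = 2.645808
x_3 = g(2.645808) = 2.645751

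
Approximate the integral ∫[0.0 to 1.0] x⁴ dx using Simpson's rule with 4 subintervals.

f(x) = x⁴
a = 0.0, b = 1.0, n = 4
h = (b - a)/n = 0.250000

Simpson's rule: (h/3)[f(x₀) + 4f(x₁) + 2f(x₂) + ... + f(xₙ)]

x_0 = 0.0000, f(x_0) = 0.000000, coefficient = 1
x_1 = 0.2500, f(x_1) = 0.003906, coefficient = 4
x_2 = 0.5000, f(x_2) = 0.062500, coefficient = 2
x_3 = 0.7500, f(x_3) = 0.316406, coefficient = 4
x_4 = 1.0000, f(x_4) = 1.000000, coefficient = 1

I ≈ (0.250000/3) × 2.406250 = 0.200521
Exact value: 0.200000
Error: 0.000521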